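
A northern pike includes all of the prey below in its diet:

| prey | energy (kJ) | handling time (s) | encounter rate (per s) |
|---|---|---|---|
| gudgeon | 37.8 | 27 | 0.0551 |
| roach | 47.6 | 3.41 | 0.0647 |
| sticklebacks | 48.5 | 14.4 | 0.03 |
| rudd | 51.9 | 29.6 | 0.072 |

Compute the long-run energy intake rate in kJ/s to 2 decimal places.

R = (0.0551×37.8 + 0.0647×47.6 + 0.03×48.5 + 0.072×51.9) / (1 + 0.0551×27 + 0.0647×3.41 + 0.03×14.4 + 0.072×29.6) = 10.35/5.272 = 1.964 kJ/s.

1.96 kJ/s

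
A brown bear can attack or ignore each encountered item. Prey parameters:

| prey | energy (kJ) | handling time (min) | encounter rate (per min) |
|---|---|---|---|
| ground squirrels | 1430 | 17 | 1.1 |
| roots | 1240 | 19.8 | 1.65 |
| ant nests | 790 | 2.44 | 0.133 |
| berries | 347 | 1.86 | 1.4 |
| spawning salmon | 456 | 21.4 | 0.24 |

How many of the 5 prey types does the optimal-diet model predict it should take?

2

Rank by E/h (kJ/min): ant nests 324, berries 187, ground squirrels 84.1, roots 62.6, spawning salmon 21.3. Include each in turn until the next type's E/h falls below the running intake rate.
Rate on top 1: 79.33. berries: 187 > 79.33 → include.
Rate on top 2: 150.4. ground squirrels: 84.1 < 150.4 → exclude; stop.
Optimal diet: ant nests, berries — 2 of 5 types.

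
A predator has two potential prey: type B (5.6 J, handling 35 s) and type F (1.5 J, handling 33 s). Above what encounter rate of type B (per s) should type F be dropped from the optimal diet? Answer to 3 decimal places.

At the threshold, the rate on type B alone equals the profitability of type F: λ·5.6/(1 + λ·35) = 1.5/33 = 0.04545.
Rearranging, λ(5.6 − 0.04545×35) = 0.04545, so λ = 0.04545/4.009 = 0.01134 per s.

0.011 per s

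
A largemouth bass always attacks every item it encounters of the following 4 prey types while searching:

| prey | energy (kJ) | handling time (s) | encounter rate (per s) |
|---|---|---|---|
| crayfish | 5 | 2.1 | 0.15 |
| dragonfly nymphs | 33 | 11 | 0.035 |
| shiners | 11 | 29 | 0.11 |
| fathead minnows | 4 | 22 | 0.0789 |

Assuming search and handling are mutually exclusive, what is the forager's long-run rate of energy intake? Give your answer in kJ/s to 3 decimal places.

R = (0.15×5 + 0.035×33 + 0.11×11 + 0.0789×4) / (1 + 0.15×2.1 + 0.035×11 + 0.11×29 + 0.0789×22) = 3.431/6.626 = 0.5178 kJ/s.

0.518 kJ/s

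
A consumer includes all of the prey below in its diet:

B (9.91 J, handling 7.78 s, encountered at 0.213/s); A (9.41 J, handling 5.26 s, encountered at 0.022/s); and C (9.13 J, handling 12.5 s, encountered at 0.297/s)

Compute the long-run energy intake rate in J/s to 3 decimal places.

Energy encountered per unit search time: 0.213×9.91 + 0.022×9.41 + 0.297×9.13 = 5.029 J/s.
Handling time per unit search time: 0.213×7.78 + 0.022×5.26 + 0.297×12.5 = 5.485.
Rate = 5.029/(1 + 5.485) = 0.7755 J/s.

0.776 J/s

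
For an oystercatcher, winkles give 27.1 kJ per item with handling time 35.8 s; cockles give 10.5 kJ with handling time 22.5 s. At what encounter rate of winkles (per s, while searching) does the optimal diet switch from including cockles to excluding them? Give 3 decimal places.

0.045 per s

At the threshold, the rate on winkles alone equals the profitability of cockles: λ·27.1/(1 + λ·35.8) = 10.5/22.5 = 0.4667.
Rearranging, λ(27.1 − 0.4667×35.8) = 0.4667, so λ = 0.4667/10.39 = 0.0449 per s.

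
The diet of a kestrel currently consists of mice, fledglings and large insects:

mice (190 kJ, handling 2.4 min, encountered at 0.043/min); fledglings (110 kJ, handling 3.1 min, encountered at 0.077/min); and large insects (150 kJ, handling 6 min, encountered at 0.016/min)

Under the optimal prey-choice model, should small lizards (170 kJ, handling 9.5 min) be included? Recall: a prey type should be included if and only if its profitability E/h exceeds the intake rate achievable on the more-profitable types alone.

Yes

Intake rate on the current diet: R = (0.043×190 + 0.077×110 + 0.016×150) / (1 + 0.043×2.4 + 0.077×3.1 + 0.016×6) = 19.04/1.438 = 13.24 kJ/min.
Profitability of small lizards: 170/9.5 = 17.89 kJ/min.
17.89 > 13.24, so adding small lizards raises the average — include it.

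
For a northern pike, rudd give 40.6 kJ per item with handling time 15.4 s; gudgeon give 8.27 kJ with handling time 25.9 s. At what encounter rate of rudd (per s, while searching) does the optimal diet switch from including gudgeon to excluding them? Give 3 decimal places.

Drop gudgeon once their profitability E₂/h₂ falls below the rate achievable on rudd alone: E₂/h₂ = λE₁/(1 + λh₁).
Solve for λ: λE₁h₂ = E₂(1 + λh₁) → λ(E₁h₂ − E₂h₁) = E₂ → λ = E₂/(E₁h₂ − E₂h₁).
λ = 8.27/(40.6×25.9 − 8.27×15.4) = 8.27/924.2 = 0.008948 per s.

0.009 per s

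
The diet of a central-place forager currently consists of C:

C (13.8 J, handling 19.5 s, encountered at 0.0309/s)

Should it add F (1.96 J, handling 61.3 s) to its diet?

On C alone, R = ΣλE/(1+Σλh) = 0.4264/1.603 = 0.2661 J/s.
Profitability of F: 1.96/61.3 = 0.03197 J/s.
0.03197 < 0.2661, so adding F would lower the average — exclude it.

No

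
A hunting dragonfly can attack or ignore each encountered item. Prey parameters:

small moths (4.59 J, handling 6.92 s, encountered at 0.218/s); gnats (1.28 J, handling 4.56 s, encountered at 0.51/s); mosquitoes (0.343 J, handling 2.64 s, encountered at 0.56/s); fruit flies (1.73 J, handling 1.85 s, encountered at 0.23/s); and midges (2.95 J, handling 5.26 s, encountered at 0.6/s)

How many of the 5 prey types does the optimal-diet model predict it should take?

Rank by E/h (J/s): fruit flies 0.935, small moths 0.663, midges 0.561, gnats 0.281, mosquitoes 0.13. Include each in turn until the next type's E/h falls below the running intake rate.
Rate on top 1: 0.2791. small moths: 0.663 > 0.2791 → include.
Rate on top 2: 0.4767. midges: 0.561 > 0.4767 → include.
Rate on top 3: 0.5203. gnats: 0.281 < 0.5203 → exclude; stop.
Optimal diet: fruit flies, small moths, midges — 3 of 5 types.

3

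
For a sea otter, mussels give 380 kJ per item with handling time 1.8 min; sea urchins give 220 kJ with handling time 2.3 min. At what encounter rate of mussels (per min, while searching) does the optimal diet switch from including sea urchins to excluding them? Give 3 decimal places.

Drop sea urchins once their profitability E₂/h₂ falls below the rate achievable on mussels alone: E₂/h₂ = λE₁/(1 + λh₁).
Solve for λ: λE₁h₂ = E₂(1 + λh₁) → λ(E₁h₂ − E₂h₁) = E₂ → λ = E₂/(E₁h₂ − E₂h₁).
λ = 220/(380×2.3 − 220×1.8) = 220/478 = 0.4603 per min.

0.460 per min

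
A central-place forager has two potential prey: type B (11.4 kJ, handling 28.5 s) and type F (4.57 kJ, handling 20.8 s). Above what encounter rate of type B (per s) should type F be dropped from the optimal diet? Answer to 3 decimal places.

0.043 per s

At the threshold, the rate on type B alone equals the profitability of type F: λ·11.4/(1 + λ·28.5) = 4.57/20.8 = 0.2197.
Rearranging, λ(11.4 − 0.2197×28.5) = 0.2197, so λ = 0.2197/5.138 = 0.04276 per s.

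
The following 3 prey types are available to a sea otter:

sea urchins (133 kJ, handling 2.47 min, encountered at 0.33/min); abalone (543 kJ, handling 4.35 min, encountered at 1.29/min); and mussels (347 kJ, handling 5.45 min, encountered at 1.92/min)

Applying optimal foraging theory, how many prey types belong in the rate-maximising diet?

Profitabilities (E/h, kJ/min): abalone 125, mussels 63.7, sea urchins 53.8. Add prey in this order while the next type's profitability exceeds the intake rate on those already taken.
Rate on top 1: 105.9. mussels: 63.7 < 105.9 → exclude; stop.
Optimal diet: abalone — 1 of 3 types.

1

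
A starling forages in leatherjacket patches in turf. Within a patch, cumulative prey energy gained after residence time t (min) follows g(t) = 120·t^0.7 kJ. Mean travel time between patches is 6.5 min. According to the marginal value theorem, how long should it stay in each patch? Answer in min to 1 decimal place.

15.2 min

Optimal t* satisfies g'(t*) = g(t*)/(T + t*).
g'(t) = 0.7·120·t^-0.3. Setting 0.7·120·t^-0.3 = 120·t^0.7/(6.5+t) gives 0.7(6.5+t) = t, so 0.30·t = 0.7×6.5.
t* = 0.7×6.5/0.30 = 15.17 min.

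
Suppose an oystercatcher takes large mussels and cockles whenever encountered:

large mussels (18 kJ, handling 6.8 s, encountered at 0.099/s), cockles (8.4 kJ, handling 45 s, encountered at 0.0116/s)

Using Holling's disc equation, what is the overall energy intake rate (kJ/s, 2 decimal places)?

R = (0.099×18 + 0.0116×8.4) / (1 + 0.099×6.8 + 0.0116×45) = 1.879/2.195 = 0.8562 kJ/s.

0.86 kJ/s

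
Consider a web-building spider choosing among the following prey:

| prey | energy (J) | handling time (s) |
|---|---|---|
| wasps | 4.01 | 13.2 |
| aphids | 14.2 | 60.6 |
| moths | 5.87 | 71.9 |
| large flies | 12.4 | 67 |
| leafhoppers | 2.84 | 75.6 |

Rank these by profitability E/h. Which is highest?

Profitability E/h (J/s): wasps = 4.01/13.2 = 0.304, aphids = 14.2/60.6 = 0.234, moths = 5.87/71.9 = 0.0816, large flies = 12.4/67 = 0.185, leafhoppers = 2.84/75.6 = 0.0376.
Ranked: wasps > aphids > large flies > moths > leafhoppers.

wasps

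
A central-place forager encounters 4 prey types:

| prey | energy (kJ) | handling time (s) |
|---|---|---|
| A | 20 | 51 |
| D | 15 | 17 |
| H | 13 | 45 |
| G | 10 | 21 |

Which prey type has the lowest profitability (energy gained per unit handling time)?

H

In descending order of E/h:
D: 15/17 = 0.882 kJ/s
G: 10/21 = 0.476 kJ/s
A: 20/51 = 0.392 kJ/s
H: 13/45 = 0.289 kJ/s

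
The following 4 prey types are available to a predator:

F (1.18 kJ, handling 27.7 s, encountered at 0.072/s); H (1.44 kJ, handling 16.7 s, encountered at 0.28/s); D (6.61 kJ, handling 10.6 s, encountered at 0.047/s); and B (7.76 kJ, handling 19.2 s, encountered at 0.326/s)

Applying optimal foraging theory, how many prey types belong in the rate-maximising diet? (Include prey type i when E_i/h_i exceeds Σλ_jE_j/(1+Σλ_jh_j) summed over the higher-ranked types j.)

Rank by E/h (kJ/s): D 0.624, B 0.404, H 0.0862, F 0.0426. Include each in turn until the next type's E/h falls below the running intake rate.
Rate on top 1: 0.2074. B: 0.404 > 0.2074 → include.
Rate on top 2: 0.3662. H: 0.0862 < 0.3662 → exclude; stop.
Optimal diet: D, B — 2 of 4 types.

2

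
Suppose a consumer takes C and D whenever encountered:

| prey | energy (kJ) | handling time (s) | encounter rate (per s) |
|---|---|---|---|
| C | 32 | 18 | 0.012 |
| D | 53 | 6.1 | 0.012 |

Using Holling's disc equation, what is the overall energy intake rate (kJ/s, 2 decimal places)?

R = (0.012×32 + 0.012×53) / (1 + 0.012×18 + 0.012×6.1) = 1.02/1.289 = 0.7912 kJ/s.

0.79 kJ/s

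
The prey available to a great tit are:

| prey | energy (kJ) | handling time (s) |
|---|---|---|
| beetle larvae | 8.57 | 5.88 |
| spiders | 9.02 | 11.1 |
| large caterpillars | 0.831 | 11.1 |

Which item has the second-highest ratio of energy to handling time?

Profitability E/h (kJ/s): beetle larvae = 8.57/5.88 = 1.46, spiders = 9.02/11.1 = 0.813, large caterpillars = 0.831/11.1 = 0.0749.
Ranked: beetle larvae > spiders > large caterpillars.

spiders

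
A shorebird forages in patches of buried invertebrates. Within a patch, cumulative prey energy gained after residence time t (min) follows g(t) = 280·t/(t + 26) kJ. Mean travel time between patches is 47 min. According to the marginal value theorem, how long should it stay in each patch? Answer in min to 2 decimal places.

Optimal t* satisfies g'(t*) = g(t*)/(T + t*).
g'(t) = 280·26/(t + 26)². Setting 280·26/(t+26)² = 280t/[(t+26)(47+t)] gives 26(47+t) = t(t+26), so t² = 26×47 = 1222.
t* = √1222 = 34.96 min.

34.96 min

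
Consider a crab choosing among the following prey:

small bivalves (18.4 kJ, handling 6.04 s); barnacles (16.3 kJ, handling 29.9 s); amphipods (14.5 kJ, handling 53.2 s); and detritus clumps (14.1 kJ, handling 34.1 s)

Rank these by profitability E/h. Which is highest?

small bivalves

In descending order of E/h:
small bivalves: 18.4/6.04 = 3.05 kJ/s
barnacles: 16.3/29.9 = 0.545 kJ/s
detritus clumps: 14.1/34.1 = 0.413 kJ/s
amphipods: 14.5/53.2 = 0.273 kJ/s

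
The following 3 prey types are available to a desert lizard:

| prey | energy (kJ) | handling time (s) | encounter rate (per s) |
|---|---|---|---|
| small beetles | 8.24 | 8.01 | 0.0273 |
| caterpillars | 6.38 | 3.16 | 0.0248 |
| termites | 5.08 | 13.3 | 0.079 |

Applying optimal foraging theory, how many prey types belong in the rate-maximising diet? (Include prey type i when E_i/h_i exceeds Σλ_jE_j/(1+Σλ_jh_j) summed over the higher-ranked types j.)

3

E/h in descending order: caterpillars 2.02, small beetles 1.03, termites 0.382 kJ/s. The optimal diet is the largest prefix of this list for which every included type satisfies E_i/h_i > R on the types above it.
Rate on top 1: 0.1467. small beetles: 1.03 > 0.1467 → include.
Rate on top 2: 0.2954. termites: 0.382 > 0.2954 → include.
Optimal diet: caterpillars, small beetles, termites — 3 of 3 types.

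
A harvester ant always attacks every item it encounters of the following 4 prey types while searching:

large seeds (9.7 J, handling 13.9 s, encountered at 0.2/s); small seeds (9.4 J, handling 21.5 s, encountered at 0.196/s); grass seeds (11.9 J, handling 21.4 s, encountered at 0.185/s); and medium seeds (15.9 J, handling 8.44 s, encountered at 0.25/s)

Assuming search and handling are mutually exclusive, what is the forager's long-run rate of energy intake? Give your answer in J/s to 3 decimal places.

0.708 J/s

R = (0.2×9.7 + 0.196×9.4 + 0.185×11.9 + 0.25×15.9) / (1 + 0.2×13.9 + 0.196×21.5 + 0.185×21.4 + 0.25×8.44) = 9.959/14.06 = 0.7082 J/s.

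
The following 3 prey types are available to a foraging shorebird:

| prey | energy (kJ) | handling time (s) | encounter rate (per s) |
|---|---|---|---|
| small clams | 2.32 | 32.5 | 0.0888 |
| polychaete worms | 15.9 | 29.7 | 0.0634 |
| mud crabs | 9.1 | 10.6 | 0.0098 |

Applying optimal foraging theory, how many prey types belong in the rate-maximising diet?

2

Profitabilities (E/h, kJ/s): mud crabs 0.858, polychaete worms 0.535, small clams 0.0714. Add prey in this order while the next type's profitability exceeds the intake rate on those already taken.
Rate on top 1: 0.08079. polychaete worms: 0.535 > 0.08079 → include.
Rate on top 2: 0.3674. small clams: 0.0714 < 0.3674 → exclude; stop.
Optimal diet: mud crabs, polychaete worms — 2 of 3 types.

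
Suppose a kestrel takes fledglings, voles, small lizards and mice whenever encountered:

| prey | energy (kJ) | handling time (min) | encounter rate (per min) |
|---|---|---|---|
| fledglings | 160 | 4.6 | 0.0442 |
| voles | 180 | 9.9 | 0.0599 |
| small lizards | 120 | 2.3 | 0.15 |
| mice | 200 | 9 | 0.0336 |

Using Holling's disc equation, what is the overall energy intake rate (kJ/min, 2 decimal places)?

Energy encountered per unit search time: 0.0442×160 + 0.0599×180 + 0.15×120 + 0.0336×200 = 42.57 kJ/min.
Handling time per unit search time: 0.0442×4.6 + 0.0599×9.9 + 0.15×2.3 + 0.0336×9 = 1.444.
Rate = 42.57/(1 + 1.444) = 17.42 kJ/min.

17.42 kJ/min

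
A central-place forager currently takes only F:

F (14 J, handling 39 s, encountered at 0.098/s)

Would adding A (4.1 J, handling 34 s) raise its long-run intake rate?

No

On F alone, R = ΣλE/(1+Σλh) = 1.372/4.822 = 0.2845 J/s.
Profitability of A: 4.1/34 = 0.1206 J/s.
Since 0.1206 < R, time spent handling A is better spent searching.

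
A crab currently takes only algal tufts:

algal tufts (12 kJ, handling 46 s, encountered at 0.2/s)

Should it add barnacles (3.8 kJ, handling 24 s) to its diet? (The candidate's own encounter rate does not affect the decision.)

No

Intake rate on the current diet: R = (0.2×12) / (1 + 0.2×46) = 2.4/10.2 = 0.2353 kJ/s.
barnacles: E/h = 3.8/24 = 0.1583 kJ/s.
0.1583 < 0.2353, so adding barnacles would lower the average — exclude it.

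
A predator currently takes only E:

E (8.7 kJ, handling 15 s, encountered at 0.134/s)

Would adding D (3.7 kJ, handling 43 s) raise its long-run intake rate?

No

On E alone, R = ΣλE/(1+Σλh) = 1.166/3.01 = 0.3873 kJ/s.
Profitability of D: 3.7/43 = 0.08605 kJ/s.
Since 0.08605 < R, time spent handling D is better spent searching.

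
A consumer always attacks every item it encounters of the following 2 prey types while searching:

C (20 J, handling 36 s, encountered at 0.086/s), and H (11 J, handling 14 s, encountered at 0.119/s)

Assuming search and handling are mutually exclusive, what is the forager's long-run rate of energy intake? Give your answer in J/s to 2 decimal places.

Energy encountered per unit search time: 0.086×20 + 0.119×11 = 3.029 J/s.
Handling time per unit search time: 0.086×36 + 0.119×14 = 4.762.
Rate = 3.029/(1 + 4.762) = 0.5257 J/s.

0.53 J/s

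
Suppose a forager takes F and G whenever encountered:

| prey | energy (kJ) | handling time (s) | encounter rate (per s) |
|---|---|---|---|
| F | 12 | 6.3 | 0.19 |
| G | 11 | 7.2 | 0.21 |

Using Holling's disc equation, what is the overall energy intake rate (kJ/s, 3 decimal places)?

1.238 kJ/s

Energy encountered per unit search time: 0.19×12 + 0.21×11 = 4.59 kJ/s.
Handling time per unit search time: 0.19×6.3 + 0.21×7.2 = 2.709.
Rate = 4.59/(1 + 2.709) = 1.238 kJ/s.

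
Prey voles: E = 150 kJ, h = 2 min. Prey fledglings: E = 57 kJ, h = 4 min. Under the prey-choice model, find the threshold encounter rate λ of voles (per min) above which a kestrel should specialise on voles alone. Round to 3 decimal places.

0.117 per min

Drop fledglings once their profitability E₂/h₂ falls below the rate achievable on voles alone: E₂/h₂ = λE₁/(1 + λh₁).
Solve for λ: λE₁h₂ = E₂(1 + λh₁) → λ(E₁h₂ − E₂h₁) = E₂ → λ = E₂/(E₁h₂ − E₂h₁).
λ = 57/(150×4 − 57×2) = 57/486 = 0.1173 per min.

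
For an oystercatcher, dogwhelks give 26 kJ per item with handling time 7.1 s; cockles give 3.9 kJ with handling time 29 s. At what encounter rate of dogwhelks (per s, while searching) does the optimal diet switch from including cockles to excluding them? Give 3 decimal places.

0.005 per s

At the threshold, the rate on dogwhelks alone equals the profitability of cockles: λ·26/(1 + λ·7.1) = 3.9/29 = 0.1345.
Rearranging, λ(26 − 0.1345×7.1) = 0.1345, so λ = 0.1345/25.05 = 0.00537 per s.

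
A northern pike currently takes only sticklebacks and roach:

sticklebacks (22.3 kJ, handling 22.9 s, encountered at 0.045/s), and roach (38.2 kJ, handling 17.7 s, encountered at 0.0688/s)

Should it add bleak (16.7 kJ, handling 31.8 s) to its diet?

On sticklebacks and roach alone, R = ΣλE/(1+Σλh) = 3.632/3.248 = 1.118 kJ/s.
Profitability of bleak: 16.7/31.8 = 0.5252 kJ/s.
0.5252 < 1.118, so adding bleak would lower the average — exclude it.

No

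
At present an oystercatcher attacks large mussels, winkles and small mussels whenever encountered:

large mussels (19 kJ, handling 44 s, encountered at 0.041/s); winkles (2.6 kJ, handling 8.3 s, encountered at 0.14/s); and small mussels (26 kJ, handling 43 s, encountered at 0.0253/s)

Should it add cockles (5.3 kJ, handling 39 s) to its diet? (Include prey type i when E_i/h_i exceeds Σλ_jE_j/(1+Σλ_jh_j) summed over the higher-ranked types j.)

Current rate: (0.041×19 + 0.14×2.6 + 0.0253×26)/(1 + 0.041×44 + 0.14×8.3 + 0.0253×43) = 0.3563 kJ/s.
cockles: E/h = 5.3/39 = 0.1359 kJ/s.
Since 0.1359 < R, time spent handling cockles is better spent searching.

No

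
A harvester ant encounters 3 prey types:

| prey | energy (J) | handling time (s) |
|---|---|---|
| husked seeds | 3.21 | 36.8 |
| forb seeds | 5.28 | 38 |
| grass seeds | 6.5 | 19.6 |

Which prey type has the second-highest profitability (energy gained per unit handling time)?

forb seeds

In descending order of E/h:
grass seeds: 6.5/19.6 = 0.332 J/s
forb seeds: 5.28/38 = 0.139 J/s
husked seeds: 3.21/36.8 = 0.0872 J/s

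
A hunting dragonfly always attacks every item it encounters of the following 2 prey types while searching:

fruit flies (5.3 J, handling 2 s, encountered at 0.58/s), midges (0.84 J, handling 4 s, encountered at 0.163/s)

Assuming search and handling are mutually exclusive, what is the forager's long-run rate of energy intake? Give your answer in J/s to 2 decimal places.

1.14 J/s

R = Σλ_iE_i / (1 + Σλ_ih_i)
Numerator: 0.58×5.3 + 0.163×0.84 = 3.211
Denominator: 1 + 0.58×2 + 0.163×4 = 2.812
R = 3.211/2.812 = 1.142 J/s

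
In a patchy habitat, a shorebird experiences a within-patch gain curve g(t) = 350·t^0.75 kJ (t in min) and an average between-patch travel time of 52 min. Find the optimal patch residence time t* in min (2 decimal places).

156.00 min

Maximise g(t)/(T+t): set derivative to zero → g'(t)(T+t) = g(t).
g'(t) = 0.75·350·t^-0.25. Setting 0.75·350·t^-0.25 = 350·t^0.75/(52+t) gives 0.75(52+t) = t, so 0.25·t = 0.75×52.
t* = 0.75×52/0.25 = 156 min.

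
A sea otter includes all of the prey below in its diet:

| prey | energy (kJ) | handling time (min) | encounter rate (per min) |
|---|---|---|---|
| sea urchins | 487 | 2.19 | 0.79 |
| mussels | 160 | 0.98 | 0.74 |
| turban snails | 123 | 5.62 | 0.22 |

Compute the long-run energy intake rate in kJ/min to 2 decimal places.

R = (0.79×487 + 0.74×160 + 0.22×123) / (1 + 0.79×2.19 + 0.74×0.98 + 0.22×5.62) = 530.2/4.692 = 113 kJ/min.

113.01 kJ/min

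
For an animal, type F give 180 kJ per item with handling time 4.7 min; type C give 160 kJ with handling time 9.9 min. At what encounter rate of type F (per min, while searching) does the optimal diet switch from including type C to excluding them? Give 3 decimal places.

0.155 per min

The zero-one rule: include type C iff E₂/h₂ > λE₁/(1+λh₁). Equality gives the switch point.
λE₁h₂ = E₂ + λE₂h₁ ⇒ λ = E₂/(E₁h₂ − E₂h₁) = 160/(1782 − 752) = 0.1553 per min.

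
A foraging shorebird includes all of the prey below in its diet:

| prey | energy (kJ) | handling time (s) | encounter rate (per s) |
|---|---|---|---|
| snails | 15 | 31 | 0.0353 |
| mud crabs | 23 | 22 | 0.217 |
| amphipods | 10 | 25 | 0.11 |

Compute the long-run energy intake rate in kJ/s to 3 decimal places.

R = (0.0353×15 + 0.217×23 + 0.11×10) / (1 + 0.0353×31 + 0.217×22 + 0.11×25) = 6.62/9.618 = 0.6883 kJ/s.

0.688 kJ/s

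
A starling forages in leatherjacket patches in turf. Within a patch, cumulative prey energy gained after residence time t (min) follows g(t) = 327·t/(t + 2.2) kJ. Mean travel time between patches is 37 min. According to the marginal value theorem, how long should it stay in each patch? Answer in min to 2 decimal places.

Maximise g(t)/(T+t): set derivative to zero → g'(t)(T+t) = g(t).
g'(t) = 327·2.2/(t + 2.2)². Setting 327·2.2/(t+2.2)² = 327t/[(t+2.2)(37+t)] gives 2.2(37+t) = t(t+2.2), so t² = 2.2×37 = 81.4.
t* = √81.4 = 9.022 min.

9.02 min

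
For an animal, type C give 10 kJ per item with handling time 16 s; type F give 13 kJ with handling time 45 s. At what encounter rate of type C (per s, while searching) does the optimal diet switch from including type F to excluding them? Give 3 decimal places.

0.054 per s

The zero-one rule: include type F iff E₂/h₂ > λE₁/(1+λh₁). Equality gives the switch point.
λE₁h₂ = E₂ + λE₂h₁ ⇒ λ = E₂/(E₁h₂ − E₂h₁) = 13/(450 − 208) = 0.05372 per s.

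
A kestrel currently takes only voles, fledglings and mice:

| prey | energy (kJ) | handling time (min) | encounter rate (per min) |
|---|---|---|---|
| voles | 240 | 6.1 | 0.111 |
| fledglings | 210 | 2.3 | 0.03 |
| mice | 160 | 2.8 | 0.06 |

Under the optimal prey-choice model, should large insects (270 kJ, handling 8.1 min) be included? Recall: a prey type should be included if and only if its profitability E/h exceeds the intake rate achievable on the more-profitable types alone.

Yes

Intake rate on the current diet: R = (0.111×240 + 0.03×210 + 0.06×160) / (1 + 0.111×6.1 + 0.03×2.3 + 0.06×2.8) = 42.54/1.914 = 22.22 kJ/min.
large insects: E/h = 270/8.1 = 33.33 kJ/min.
Since 33.33 > R, including large insects increases the long-run rate.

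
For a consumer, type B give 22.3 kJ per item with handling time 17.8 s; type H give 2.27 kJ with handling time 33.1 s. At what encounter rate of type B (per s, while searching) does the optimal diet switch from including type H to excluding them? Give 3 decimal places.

The zero-one rule: include type H iff E₂/h₂ > λE₁/(1+λh₁). Equality gives the switch point.
λE₁h₂ = E₂ + λE₂h₁ ⇒ λ = E₂/(E₁h₂ − E₂h₁) = 2.27/(738.1 − 40.41) = 0.003253 per s.

0.003 per s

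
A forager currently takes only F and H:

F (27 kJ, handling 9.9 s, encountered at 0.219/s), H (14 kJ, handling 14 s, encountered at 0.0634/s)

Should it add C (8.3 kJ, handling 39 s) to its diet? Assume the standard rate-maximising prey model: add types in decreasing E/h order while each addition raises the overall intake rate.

Current rate: (0.219×27 + 0.0634×14)/(1 + 0.219×9.9 + 0.0634×14) = 1.677 kJ/s.
Profitability of C: 8.3/39 = 0.2128 kJ/s.
Since 0.2128 < R, time spent handling C is better spent searching.

No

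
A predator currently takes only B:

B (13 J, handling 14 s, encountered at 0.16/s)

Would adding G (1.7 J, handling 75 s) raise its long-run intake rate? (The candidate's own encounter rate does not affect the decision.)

On B alone, R = ΣλE/(1+Σλh) = 2.08/3.24 = 0.642 J/s.
Profitability of G: 1.7/75 = 0.02267 J/s.
Since 0.02267 < R, time spent handling G is better spent searching.

No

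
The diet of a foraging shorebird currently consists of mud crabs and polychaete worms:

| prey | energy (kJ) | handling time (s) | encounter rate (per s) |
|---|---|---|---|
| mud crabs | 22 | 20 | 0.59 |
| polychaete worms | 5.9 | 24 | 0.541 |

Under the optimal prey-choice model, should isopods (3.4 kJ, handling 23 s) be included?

No

Current rate: (0.59×22 + 0.541×5.9)/(1 + 0.59×20 + 0.541×24) = 0.6272 kJ/s.
isopods: E/h = 3.4/23 = 0.1478 kJ/s.
Since 0.1478 < R, time spent handling isopods is better spent searching.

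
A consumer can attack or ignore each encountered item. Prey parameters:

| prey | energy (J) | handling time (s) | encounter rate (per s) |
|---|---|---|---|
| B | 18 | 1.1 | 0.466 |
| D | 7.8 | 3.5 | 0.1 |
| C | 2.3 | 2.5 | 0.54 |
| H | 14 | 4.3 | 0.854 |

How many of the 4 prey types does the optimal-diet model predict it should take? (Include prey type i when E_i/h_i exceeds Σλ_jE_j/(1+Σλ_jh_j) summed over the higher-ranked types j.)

E/h in descending order: B 16.4, H 3.26, D 2.23, C 0.92 J/s. The optimal diet is the largest prefix of this list for which every included type satisfies E_i/h_i > R on the types above it.
Rate on top 1: 5.545. H: 3.26 < 5.545 → exclude; stop.
Optimal diet: B — 1 of 4 types.

1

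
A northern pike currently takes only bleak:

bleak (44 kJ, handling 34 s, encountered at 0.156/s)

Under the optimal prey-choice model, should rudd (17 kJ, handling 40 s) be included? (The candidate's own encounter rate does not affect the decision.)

No

On bleak alone, R = ΣλE/(1+Σλh) = 6.864/6.304 = 1.089 kJ/s.
Profitability of rudd: 17/40 = 0.425 kJ/s.
Since 0.425 < R, time spent handling rudd is better spent searching.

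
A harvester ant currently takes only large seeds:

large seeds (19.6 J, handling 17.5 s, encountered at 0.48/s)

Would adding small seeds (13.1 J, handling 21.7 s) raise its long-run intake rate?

On large seeds alone, R = ΣλE/(1+Σλh) = 9.408/9.4 = 1.001 J/s.
Profitability of small seeds: 13.1/21.7 = 0.6037 J/s.
Since 0.6037 < R, time spent handling small seeds is better spent searching.

No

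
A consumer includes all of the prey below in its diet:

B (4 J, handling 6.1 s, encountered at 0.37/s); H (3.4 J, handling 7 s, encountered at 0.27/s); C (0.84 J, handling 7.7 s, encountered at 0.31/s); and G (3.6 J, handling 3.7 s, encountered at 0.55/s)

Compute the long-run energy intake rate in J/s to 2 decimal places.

0.48 J/s

Energy encountered per unit search time: 0.37×4 + 0.27×3.4 + 0.31×0.84 + 0.55×3.6 = 4.638 J/s.
Handling time per unit search time: 0.37×6.1 + 0.27×7 + 0.31×7.7 + 0.55×3.7 = 8.569.
Rate = 4.638/(1 + 8.569) = 0.4847 J/s.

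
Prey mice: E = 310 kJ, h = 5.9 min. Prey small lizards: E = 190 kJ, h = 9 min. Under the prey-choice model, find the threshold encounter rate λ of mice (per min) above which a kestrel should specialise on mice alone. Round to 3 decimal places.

At the threshold, the rate on mice alone equals the profitability of small lizards: λ·310/(1 + λ·5.9) = 190/9 = 21.11.
Rearranging, λ(310 − 21.11×5.9) = 21.11, so λ = 21.11/185.4 = 0.1138 per min.

0.114 per min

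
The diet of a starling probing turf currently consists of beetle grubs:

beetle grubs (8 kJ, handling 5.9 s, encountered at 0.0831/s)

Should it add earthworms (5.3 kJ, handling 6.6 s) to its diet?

Yes

On beetle grubs alone, R = ΣλE/(1+Σλh) = 0.6648/1.49 = 0.4461 kJ/s.
Profitability of earthworms: 5.3/6.6 = 0.803 kJ/s.
0.803 > 0.4461, so adding earthworms raises the average — include it.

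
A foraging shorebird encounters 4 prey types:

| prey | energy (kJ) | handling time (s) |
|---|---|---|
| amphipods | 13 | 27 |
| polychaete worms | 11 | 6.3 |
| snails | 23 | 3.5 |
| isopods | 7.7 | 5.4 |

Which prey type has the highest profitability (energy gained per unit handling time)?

snails

In descending order of E/h:
snails: 23/3.5 = 6.57 kJ/s
polychaete worms: 11/6.3 = 1.75 kJ/s
isopods: 7.7/5.4 = 1.43 kJ/s
amphipods: 13/27 = 0.481 kJ/s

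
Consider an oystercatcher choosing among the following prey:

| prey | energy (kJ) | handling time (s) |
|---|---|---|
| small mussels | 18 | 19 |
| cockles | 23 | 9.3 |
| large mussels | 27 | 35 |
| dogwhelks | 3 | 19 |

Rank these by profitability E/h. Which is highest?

cockles

Profitability E/h (kJ/s): small mussels = 18/19 = 0.947, cockles = 23/9.3 = 2.47, large mussels = 27/35 = 0.771, dogwhelks = 3/19 = 0.158.
Ranked: cockles > small mussels > large mussels > dogwhelks.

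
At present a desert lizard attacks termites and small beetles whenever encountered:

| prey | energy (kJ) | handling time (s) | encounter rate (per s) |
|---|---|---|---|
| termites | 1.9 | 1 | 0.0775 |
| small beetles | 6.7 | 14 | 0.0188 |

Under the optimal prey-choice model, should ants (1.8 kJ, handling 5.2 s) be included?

Yes

Current rate: (0.0775×1.9 + 0.0188×6.7)/(1 + 0.0775×1 + 0.0188×14) = 0.2038 kJ/s.
ants: E/h = 1.8/5.2 = 0.3462 kJ/s.
0.3462 > 0.2038, so adding ants raises the average — include it.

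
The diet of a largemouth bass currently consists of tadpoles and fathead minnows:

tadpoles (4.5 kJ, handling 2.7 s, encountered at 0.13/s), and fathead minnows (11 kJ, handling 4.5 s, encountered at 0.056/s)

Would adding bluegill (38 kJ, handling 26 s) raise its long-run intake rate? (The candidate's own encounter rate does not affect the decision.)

Yes

Intake rate on the current diet: R = (0.13×4.5 + 0.056×11) / (1 + 0.13×2.7 + 0.056×4.5) = 1.201/1.603 = 0.7492 kJ/s.
Profitability of bluegill: 38/26 = 1.462 kJ/s.
Since 1.462 > R, including bluegill increases the long-run rate.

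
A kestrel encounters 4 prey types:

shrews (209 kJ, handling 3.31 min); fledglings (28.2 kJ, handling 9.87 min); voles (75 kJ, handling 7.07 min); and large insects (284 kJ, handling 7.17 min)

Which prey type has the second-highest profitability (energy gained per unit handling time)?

In descending order of E/h:
shrews: 209/3.31 = 63.1 kJ/min
large insects: 284/7.17 = 39.6 kJ/min
voles: 75/7.07 = 10.6 kJ/min
fledglings: 28.2/9.87 = 2.86 kJ/min

large insects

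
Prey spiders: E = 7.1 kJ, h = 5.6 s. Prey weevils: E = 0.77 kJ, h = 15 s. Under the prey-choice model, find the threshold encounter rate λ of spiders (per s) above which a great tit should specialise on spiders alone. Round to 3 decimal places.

0.008 per s

The zero-one rule: include weevils iff E₂/h₂ > λE₁/(1+λh₁). Equality gives the switch point.
λE₁h₂ = E₂ + λE₂h₁ ⇒ λ = E₂/(E₁h₂ − E₂h₁) = 0.77/(106.5 − 4.312) = 0.007535 per s.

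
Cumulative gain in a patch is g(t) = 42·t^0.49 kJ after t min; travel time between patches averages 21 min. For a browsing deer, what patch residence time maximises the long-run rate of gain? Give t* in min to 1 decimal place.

Maximise g(t)/(T+t): set derivative to zero → g'(t)(T+t) = g(t).
g'(t) = 0.49·42·t^-0.51. Setting 0.49·42·t^-0.51 = 42·t^0.49/(21+t) gives 0.49(21+t) = t, so 0.51·t = 0.49×21.
t* = 0.49×21/0.51 = 20.18 min.

20.2 min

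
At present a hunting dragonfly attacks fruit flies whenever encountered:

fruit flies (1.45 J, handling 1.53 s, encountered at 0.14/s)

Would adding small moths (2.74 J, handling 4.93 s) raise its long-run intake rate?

Yes

On fruit flies alone, R = ΣλE/(1+Σλh) = 0.203/1.214 = 0.1672 J/s.
small moths: E/h = 2.74/4.93 = 0.5558 J/s.
0.5558 > 0.1672, so adding small moths raises the average — include it.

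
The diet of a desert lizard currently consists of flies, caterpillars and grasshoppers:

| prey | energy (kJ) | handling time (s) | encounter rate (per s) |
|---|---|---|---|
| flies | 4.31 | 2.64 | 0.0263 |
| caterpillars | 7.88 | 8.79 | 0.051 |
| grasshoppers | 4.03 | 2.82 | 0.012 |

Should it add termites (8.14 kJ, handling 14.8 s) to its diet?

Intake rate on the current diet: R = (0.0263×4.31 + 0.051×7.88 + 0.012×4.03) / (1 + 0.0263×2.64 + 0.051×8.79 + 0.012×2.82) = 0.5636/1.552 = 0.3632 kJ/s.
termites: E/h = 8.14/14.8 = 0.55 kJ/s.
Since 0.55 > R, including termites increases the long-run rate.

Yes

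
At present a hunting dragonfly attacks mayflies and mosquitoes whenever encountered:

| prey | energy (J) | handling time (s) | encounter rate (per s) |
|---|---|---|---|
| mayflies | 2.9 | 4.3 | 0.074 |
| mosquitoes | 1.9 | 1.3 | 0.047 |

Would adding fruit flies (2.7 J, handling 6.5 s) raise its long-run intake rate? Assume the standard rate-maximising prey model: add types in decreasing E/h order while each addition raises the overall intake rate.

Current rate: (0.074×2.9 + 0.047×1.9)/(1 + 0.074×4.3 + 0.047×1.3) = 0.2203 J/s.
fruit flies: E/h = 2.7/6.5 = 0.4154 J/s.
Since 0.4154 > R, including fruit flies increases the long-run rate.

Yes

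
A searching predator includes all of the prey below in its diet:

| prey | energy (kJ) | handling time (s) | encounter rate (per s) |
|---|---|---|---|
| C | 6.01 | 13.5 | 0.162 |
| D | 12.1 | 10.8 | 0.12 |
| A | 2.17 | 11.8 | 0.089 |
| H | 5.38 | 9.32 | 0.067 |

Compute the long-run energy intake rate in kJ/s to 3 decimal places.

0.484 kJ/s

Energy encountered per unit search time: 0.162×6.01 + 0.12×12.1 + 0.089×2.17 + 0.067×5.38 = 2.979 kJ/s.
Handling time per unit search time: 0.162×13.5 + 0.12×10.8 + 0.089×11.8 + 0.067×9.32 = 5.158.
Rate = 2.979/(1 + 5.158) = 0.4838 kJ/s.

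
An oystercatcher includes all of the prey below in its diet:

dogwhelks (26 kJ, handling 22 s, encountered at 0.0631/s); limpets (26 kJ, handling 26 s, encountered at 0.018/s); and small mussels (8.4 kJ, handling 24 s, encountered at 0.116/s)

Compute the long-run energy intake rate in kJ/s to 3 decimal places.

0.547 kJ/s

Energy encountered per unit search time: 0.0631×26 + 0.018×26 + 0.116×8.4 = 3.083 kJ/s.
Handling time per unit search time: 0.0631×22 + 0.018×26 + 0.116×24 = 4.64.
Rate = 3.083/(1 + 4.64) = 0.5466 kJ/s.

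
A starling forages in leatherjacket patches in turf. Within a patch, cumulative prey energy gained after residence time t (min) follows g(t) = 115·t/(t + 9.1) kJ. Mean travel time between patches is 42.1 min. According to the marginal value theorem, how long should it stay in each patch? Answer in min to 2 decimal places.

19.57 min

Optimal t* satisfies g'(t*) = g(t*)/(T + t*).
g'(t) = 115·9.1/(t + 9.1)². Setting 115·9.1/(t+9.1)² = 115t/[(t+9.1)(42.1+t)] gives 9.1(42.1+t) = t(t+9.1), so t² = 9.1×42.1 = 383.1.
t* = √383.1 = 19.57 min.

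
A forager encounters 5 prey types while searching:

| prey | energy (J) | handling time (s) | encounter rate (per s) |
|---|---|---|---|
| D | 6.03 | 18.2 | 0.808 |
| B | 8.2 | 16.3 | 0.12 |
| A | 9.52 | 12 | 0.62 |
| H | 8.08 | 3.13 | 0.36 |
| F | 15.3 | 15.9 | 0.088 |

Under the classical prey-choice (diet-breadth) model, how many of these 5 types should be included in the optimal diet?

Profitabilities (E/h, J/s): H 2.58, F 0.962, A 0.793, B 0.503, D 0.331. Add prey in this order while the next type's profitability exceeds the intake rate on those already taken.
Rate on top 1: 1.368. F: 0.962 < 1.368 → exclude; stop.
Optimal diet: H — 1 of 5 types.

1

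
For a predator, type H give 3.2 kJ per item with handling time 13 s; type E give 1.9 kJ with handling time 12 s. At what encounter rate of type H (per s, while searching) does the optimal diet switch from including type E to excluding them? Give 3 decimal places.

The zero-one rule: include type E iff E₂/h₂ > λE₁/(1+λh₁). Equality gives the switch point.
λE₁h₂ = E₂ + λE₂h₁ ⇒ λ = E₂/(E₁h₂ − E₂h₁) = 1.9/(38.4 − 24.7) = 0.1387 per s.

0.139 per s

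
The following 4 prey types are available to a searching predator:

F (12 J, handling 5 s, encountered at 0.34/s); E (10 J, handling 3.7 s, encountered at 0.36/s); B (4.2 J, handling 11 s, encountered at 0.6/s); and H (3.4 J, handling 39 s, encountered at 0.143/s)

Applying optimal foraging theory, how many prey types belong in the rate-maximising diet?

2

Profitabilities (E/h, J/s): E 2.7, F 2.4, B 0.382, H 0.0872. Add prey in this order while the next type's profitability exceeds the intake rate on those already taken.
Rate on top 1: 1.544. F: 2.4 > 1.544 → include.
Rate on top 2: 1.905. B: 0.382 < 1.905 → exclude; stop.
Optimal diet: E, F — 2 of 4 types.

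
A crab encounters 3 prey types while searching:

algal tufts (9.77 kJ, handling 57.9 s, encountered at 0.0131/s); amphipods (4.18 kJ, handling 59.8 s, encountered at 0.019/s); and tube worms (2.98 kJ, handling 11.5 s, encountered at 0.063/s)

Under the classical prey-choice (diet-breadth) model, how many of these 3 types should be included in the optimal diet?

Rank by E/h (kJ/s): tube worms 0.259, algal tufts 0.169, amphipods 0.0699. Include each in turn until the next type's E/h falls below the running intake rate.
Rate on top 1: 0.1089. algal tufts: 0.169 > 0.1089 → include.
Rate on top 2: 0.1272. amphipods: 0.0699 < 0.1272 → exclude; stop.
Optimal diet: tube worms, algal tufts — 2 of 3 types.

2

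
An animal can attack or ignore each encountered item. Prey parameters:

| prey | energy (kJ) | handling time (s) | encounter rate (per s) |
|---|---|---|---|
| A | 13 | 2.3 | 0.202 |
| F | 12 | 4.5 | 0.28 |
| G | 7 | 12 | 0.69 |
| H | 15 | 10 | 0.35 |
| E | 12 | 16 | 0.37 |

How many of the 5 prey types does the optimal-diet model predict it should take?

E/h in descending order: A 5.65, F 2.67, H 1.5, E 0.75, G 0.583 kJ/s. The optimal diet is the largest prefix of this list for which every included type satisfies E_i/h_i > R on the types above it.
Rate on top 1: 1.793. F: 2.67 > 1.793 → include.
Rate on top 2: 2.197. H: 1.5 < 2.197 → exclude; stop.
Optimal diet: A, F — 2 of 5 types.

2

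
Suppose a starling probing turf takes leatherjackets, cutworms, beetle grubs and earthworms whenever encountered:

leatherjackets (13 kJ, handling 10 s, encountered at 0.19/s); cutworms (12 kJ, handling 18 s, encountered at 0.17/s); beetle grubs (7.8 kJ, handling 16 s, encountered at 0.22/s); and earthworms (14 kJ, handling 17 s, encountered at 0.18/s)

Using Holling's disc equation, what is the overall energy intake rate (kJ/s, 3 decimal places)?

0.697 kJ/s

R = Σλ_iE_i / (1 + Σλ_ih_i)
Numerator: 0.19×13 + 0.17×12 + 0.22×7.8 + 0.18×14 = 8.746
Denominator: 1 + 0.19×10 + 0.17×18 + 0.22×16 + 0.18×17 = 12.54
R = 8.746/12.54 = 0.6974 kJ/s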